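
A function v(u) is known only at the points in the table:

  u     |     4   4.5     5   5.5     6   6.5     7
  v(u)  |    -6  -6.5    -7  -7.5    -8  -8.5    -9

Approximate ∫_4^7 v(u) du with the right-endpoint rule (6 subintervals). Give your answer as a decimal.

-23.25

Δu = 0.5.
Sum = 0.5·[(-6.5) + (-7) + (-7.5) + (-8) + (-8.5) + (-9)] = -23.25.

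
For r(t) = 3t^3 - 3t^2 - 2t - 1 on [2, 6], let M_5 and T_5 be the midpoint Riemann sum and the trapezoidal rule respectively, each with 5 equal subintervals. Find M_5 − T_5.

-21.12

M_5 = 708.96.
T_5 = 730.08.
M_5 − T_5 = -21.12.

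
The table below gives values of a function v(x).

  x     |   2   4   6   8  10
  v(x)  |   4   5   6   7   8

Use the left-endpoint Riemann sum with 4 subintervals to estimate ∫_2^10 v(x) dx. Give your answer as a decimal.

44

Δx = 2.
Sum = 2·[4 + 5 + 6 + 7] = 44.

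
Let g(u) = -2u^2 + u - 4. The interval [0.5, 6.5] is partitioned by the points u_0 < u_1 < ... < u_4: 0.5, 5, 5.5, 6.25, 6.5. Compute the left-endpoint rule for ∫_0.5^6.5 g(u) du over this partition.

Subinterval widths: 4.5, 0.5, 0.75, 0.25.
Left endpoints: 0.5, 5, 5.5, 6.25.
g(0.5) = -4, g(5) = -49, g(5.5) = -59, g(6.25) = -75.875.
Sum = Σ Δu_i · g(u_i).
Sum = -105.71875.

-105.71875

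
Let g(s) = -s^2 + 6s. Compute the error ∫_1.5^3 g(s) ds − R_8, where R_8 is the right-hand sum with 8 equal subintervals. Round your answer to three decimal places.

Exact integral: ∫_1.5^3 g(s) ds = 12.375.
R_8 ≈ 12.57715.
Error ≈ 12.375 − 12.57715 ≈ -0.202.

-0.202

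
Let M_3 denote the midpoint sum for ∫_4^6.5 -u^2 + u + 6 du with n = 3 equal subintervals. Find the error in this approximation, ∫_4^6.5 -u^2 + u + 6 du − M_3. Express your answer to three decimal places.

-0.145

Exact integral: ∫_4^6.5 f(u) du ≈ -42.08333.
M_3 ≈ -41.93866.
Error ≈ -42.08333 − (-41.93866) ≈ -0.145.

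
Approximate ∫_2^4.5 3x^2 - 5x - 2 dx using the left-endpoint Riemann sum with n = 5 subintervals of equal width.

28.75

Δx = (4.5 − 2)/5 = 0.5.
Left endpoints: 2, 2.5, 3, 3.5, 4.
f(2) = 0, f(2.5) = 4.25, f(3) = 10, f(3.5) = 17.25, f(4) = 26.
Sum = Δx · [f(2) + f(2.5) + f(3) + f(3.5) + f(4)].
Sum = 28.75.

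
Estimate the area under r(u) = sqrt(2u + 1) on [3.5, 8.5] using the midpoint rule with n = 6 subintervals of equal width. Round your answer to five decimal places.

17.91677

Δu = (8.5 − 3.5)/6 = 5/6.
Midpoints: 47/12, 4.75, 67/12, 77/12, 7.25, 97/12.
r(47/12) ≈ 2.97209, r(4.75) ≈ 3.24037, r(67/12) ≈ 3.48807, r(77/12) ≈ 3.71932, r(7.25) ≈ 3.93700, r(97/12) ≈ 4.14327.
Sum = Δu · [r(47/12) + r(4.75) + r(67/12) + ...].
Sum ≈ 17.91677.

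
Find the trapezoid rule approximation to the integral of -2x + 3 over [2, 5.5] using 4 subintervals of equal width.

-15.75

Δx = (5.5 − 2)/4 = 0.875.
f(2) = -1, f(2.875) = -2.75, f(3.75) = -4.5, f(4.625) = -6.25, f(5.5) = -8.
T_4 = (Δx/2)·[f(x_0) + 2f(x_1) + 2f(x_2) + 2f(x_3) + f(x_4)].
Sum = -15.75.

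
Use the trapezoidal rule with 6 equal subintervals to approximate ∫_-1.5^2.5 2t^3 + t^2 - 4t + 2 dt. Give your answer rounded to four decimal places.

Δt = (2.5 − (-1.5))/6 = 2/3.
f(-1.5) = 3.5, f(-5/6) = 263/54, f(-1/6) = 145/54, f(0.5) = 0.5, f(7/6) = 101/54, f(11/6) = 559/54, f(2.5) = 29.5.
T_6 = (Δt/2)·[f(t_0) + 2f(t_1) + ... + 2f(t_{5}) + f(t_6)].
Sum ≈ 24.5185.

24.5185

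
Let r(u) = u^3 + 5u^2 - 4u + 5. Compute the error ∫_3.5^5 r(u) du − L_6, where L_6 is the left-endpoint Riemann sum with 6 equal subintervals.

Exact integral: ∫_3.5^5 r(u) du = 237.609375.
L_6 = 220.40234375.
Error = 237.609375 − 220.40234375 = 17.20703125.

17.20703125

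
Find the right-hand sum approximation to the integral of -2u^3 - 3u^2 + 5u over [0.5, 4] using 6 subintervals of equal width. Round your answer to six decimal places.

-201.681424

Δu = (4 − 0.5)/6 = 7/12.
Right endpoints: 13/12, 5/3, 2.25, 17/6, 41/12, 4.
f(13/12) = -559/864, f(5/3) = -250/27, f(2.25) = -26.71875, f(17/6) = -1496/27, f(41/12) = -84419/864, f(4) = -156.
Sum = Δu · [f(13/12) + f(5/3) + f(2.25) + ...].
Sum ≈ -201.681424.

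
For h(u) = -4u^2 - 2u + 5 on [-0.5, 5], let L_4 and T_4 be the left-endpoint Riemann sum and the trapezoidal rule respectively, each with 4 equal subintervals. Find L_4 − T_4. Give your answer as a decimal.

75.625

L_4 = -95.390625.
T_4 = -171.015625.
L_4 − T_4 = 75.625.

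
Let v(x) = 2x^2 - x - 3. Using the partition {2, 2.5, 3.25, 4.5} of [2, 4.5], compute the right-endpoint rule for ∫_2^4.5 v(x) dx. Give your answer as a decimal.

Subinterval widths: 0.5, 0.75, 1.25.
Right endpoints: 2.5, 3.25, 4.5.
v(2.5) = 7, v(3.25) = 14.875, v(4.5) = 33.
Sum = Σ Δx_i · v(x_i).
Sum = 55.90625.

55.90625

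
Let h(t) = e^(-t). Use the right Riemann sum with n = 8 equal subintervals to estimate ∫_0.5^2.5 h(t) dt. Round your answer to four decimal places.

0.4616

Δt = (2.5 − 0.5)/8 = 0.25.
Right endpoints: 0.75, 1, 1.25, 1.5, 1.75, 2, 2.25, 2.5.
h(0.75) ≈ 0.4724, h(1) ≈ 0.3679, h(1.25) ≈ 0.2865, h(1.5) ≈ 0.2231, h(1.75) ≈ 0.1738, h(2) ≈ 0.1353, h(2.25) ≈ 0.1054, h(2.5) ≈ 0.0821.
Sum = Δt · [h(0.75) + h(1) + h(1.25) + ...].
Sum ≈ 0.4616.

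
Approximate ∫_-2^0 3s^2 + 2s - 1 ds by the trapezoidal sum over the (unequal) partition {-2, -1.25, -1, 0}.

2.71875

Subinterval widths: 0.75, 0.25, 1.
f(-2) = 7, f(-1.25) = 1.1875, f(-1) = 0, f(0) = -1.
On each subinterval the trapezoid contributes (Δs_i/2)·[f(s_{i-1}) + f(s_i)].
Sum = 2.71875.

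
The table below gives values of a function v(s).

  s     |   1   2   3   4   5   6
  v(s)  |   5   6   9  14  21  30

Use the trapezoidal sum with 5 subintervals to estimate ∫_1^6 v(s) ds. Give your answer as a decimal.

67.5

Δs = 1.
T_5 = (1/2)·[5 + 2·6 + 2·9 + 2·14 + 2·21 + 30] = 67.5.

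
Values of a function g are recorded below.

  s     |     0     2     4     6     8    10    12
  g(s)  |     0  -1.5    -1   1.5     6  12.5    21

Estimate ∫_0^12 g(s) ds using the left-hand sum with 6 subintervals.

35

Δs = 2.
Sum = 2·[0 + (-1.5) + (-1) + 1.5 + 6 + 12.5] = 35.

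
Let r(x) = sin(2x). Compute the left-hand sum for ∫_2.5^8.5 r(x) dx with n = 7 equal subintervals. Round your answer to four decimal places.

0.2084

Δx = (8.5 − 2.5)/7 = 6/7.
Left endpoints: 2.5, 47/14, 59/14, 71/14, 83/14, 95/14, 107/14.
r(2.5) ≈ -0.9589, r(47/14) ≈ 0.4179, r(59/14) ≈ 0.8394, r(71/14) ≈ -0.6579, r(83/14) ≈ -0.6512, r(95/14) ≈ 0.8442, r(107/14) ≈ 0.4098.
Sum = Δx · [r(2.5) + r(47/14) + r(59/14) + ...].
Sum ≈ 0.2084.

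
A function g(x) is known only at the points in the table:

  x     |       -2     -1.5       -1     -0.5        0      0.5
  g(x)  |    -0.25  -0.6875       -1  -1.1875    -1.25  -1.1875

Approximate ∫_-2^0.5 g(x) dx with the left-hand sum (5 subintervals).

-2.1875

Δx = 0.5.
Sum = 0.5·[(-0.25) + (-0.6875) + (-1) + (-1.1875) + (-1.25)] = -2.1875.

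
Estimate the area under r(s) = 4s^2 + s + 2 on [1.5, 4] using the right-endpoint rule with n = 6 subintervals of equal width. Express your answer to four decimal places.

Δs = (4 − 1.5)/6 = 5/12.
Right endpoints: 23/12, 7/3, 2.75, 19/6, 43/12, 4.
r(23/12) = 335/18, r(7/3) = 235/9, r(2.75) = 35, r(19/6) = 815/18, r(43/12) = 1025/18, r(4) = 70.
Sum = Δs · [r(23/12) + r(7/3) + r(2.75) + ...].
Sum ≈ 104.9769.

104.9769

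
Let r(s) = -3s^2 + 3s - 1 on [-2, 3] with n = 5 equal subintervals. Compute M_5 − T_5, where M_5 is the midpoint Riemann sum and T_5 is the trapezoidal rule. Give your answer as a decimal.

3.75

M_5 = -31.25.
T_5 = -35.
M_5 − T_5 = 3.75.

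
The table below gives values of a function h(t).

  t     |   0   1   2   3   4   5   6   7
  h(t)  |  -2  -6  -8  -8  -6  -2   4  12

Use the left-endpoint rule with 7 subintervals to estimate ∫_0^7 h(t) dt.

Δt = 1.
Sum = 1·[(-2) + (-6) + (-8) + (-8) + (-6) + (-2) + 4] = -28.

-28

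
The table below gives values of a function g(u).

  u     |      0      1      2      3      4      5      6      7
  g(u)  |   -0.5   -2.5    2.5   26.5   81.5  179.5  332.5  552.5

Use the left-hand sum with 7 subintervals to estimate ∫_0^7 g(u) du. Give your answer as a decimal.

619.5

Δu = 1.
Sum = 1·[(-0.5) + (-2.5) + 2.5 + 26.5 + 81.5 + 179.5 + 332.5] = 619.5.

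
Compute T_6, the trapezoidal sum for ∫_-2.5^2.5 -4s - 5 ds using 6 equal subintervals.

-25

Δs = (2.5 − (-2.5))/6 = 5/6.
f(-2.5) = 5, f(-5/3) = 5/3, f(-5/6) = -5/3, f(0) = -5, f(5/6) = -25/3, f(5/3) = -35/3, f(2.5) = -15.
T_6 = (Δs/2)·[f(s_0) + 2f(s_1) + ... + 2f(s_{5}) + f(s_6)].
Sum = -25.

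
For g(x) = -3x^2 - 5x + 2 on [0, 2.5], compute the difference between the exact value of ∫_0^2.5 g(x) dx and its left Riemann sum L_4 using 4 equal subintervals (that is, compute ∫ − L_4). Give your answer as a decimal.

-9.27734375

Exact integral: ∫_0^2.5 g(x) dx = -26.25.
L_4 = -16.97265625.
Error = -26.25 − (-16.97265625) = -9.27734375.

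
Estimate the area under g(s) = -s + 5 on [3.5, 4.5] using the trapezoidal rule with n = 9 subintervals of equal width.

Δs = (4.5 − 3.5)/9 = 1/9.
g(3.5) = 1.5, g(65/18) = 25/18, g(67/18) = 23/18, g(23/6) = 7/6, g(71/18) = 19/18, g(73/18) = 17/18, g(25/6) = 5/6, g(77/18) = 13/18, g(79/18) = 11/18, g(4.5) = 0.5.
T_9 = (Δs/2)·[g(s_0) + 2g(s_1) + ... + 2g(s_{8}) + g(s_9)].
Sum = 1.

1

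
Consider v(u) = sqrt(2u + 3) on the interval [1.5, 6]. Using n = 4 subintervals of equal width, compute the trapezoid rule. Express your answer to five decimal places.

Δu = (6 − 1.5)/4 = 1.125.
v(1.5) ≈ 2.44949, v(2.625) ≈ 2.87228, v(3.75) ≈ 3.24037, v(4.875) ≈ 3.57071, v(6) ≈ 3.87298.
T_4 = (Δu/2)·[v(u_0) + 2v(u_1) + 2v(u_2) + 2v(u_3) + v(u_4)].
Sum ≈ 14.45018.

14.45018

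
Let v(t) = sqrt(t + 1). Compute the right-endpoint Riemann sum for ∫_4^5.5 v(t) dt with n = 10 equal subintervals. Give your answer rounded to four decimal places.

3.6178

Δt = (5.5 − 4)/10 = 0.15.
Right endpoints: 4.15, 4.3, 4.45, 4.6, 4.75, 4.9, 5.05, 5.2, 5.35, 5.5.
v(4.15) ≈ 2.2694, v(4.3) ≈ 2.3022, v(4.45) ≈ 2.3345, v(4.6) ≈ 2.3664, v(4.75) ≈ 2.3979, v(4.9) ≈ 2.4290, v(5.05) ≈ 2.4597, v(5.2) ≈ 2.4900, v(5.35) ≈ 2.5199, v(5.5) ≈ 2.5495.
Sum = Δt · [v(4.15) + v(4.3) + v(4.45) + ...].
Sum ≈ 3.6178.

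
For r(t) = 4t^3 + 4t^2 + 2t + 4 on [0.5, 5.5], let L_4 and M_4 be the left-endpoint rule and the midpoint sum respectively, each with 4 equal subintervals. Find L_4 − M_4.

L_4 = 741.875.
M_4 = 1160.625.
L_4 − M_4 = -418.75.

-418.75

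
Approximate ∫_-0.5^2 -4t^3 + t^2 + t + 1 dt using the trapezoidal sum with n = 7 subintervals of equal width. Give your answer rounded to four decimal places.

Δt = (2 − (-0.5))/7 = 5/14.
f(-0.5) = 1.25, f(-1/7) = 305/343, f(3/14) = 1675/1372, f(4/7) = 395/343, f(13/14) = -565/1372, f(9/7) = -1565/343, f(23/14) = -17005/1372, f(2) = -25.
T_7 = (Δt/2)·[f(t_0) + 2f(t_1) + ... + 2f(t_{6}) + f(t_7)].
Sum ≈ -9.2793.

-9.2793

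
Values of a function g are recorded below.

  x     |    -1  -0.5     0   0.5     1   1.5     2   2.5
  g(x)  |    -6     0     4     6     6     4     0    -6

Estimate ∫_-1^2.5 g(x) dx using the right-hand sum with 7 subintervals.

7

Δx = 0.5.
Sum = 0.5·[0 + 4 + 6 + 6 + 4 + 0 + (-6)] = 7.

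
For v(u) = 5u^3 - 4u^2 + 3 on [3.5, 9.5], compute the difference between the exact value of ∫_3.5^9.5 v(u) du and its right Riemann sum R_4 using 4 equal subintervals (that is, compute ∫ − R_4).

Exact integral: ∫_3.5^9.5 v(u) du = 8925.75.
R_4 = 11956.5.
Error = 8925.75 − 11956.5 = -3030.75.

-3030.75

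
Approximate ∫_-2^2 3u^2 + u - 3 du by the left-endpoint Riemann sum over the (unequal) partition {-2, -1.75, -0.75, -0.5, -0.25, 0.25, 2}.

Subinterval widths: 0.25, 1, 0.25, 0.25, 0.5, 1.75.
Left endpoints: -2, -1.75, -0.75, -0.5, -0.25, 0.25.
f(-2) = 7, f(-1.75) = 4.4375, f(-0.75) = -2.0625, f(-0.5) = -2.75, f(-0.25) = -3.0625, f(0.25) = -2.5625.
Sum = Σ Δu_i · f(u_i).
Sum = -1.03125.

-1.03125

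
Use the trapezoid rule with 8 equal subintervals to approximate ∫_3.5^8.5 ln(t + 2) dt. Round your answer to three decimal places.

10.311

Δt = (8.5 − 3.5)/8 = 0.625.
f(3.5) ≈ 1.705, f(4.125) ≈ 1.812, f(4.75) ≈ 1.910, f(5.375) ≈ 1.998, f(6) ≈ 2.079, f(6.625) ≈ 2.155, f(7.25) ≈ 2.225, f(7.875) ≈ 2.290, f(8.5) ≈ 2.351.
T_8 = (Δt/2)·[f(t_0) + 2f(t_1) + ... + 2f(t_{7}) + f(t_8)].
Sum ≈ 10.311.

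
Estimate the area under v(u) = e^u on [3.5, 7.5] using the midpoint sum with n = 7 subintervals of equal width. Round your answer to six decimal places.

Δu = (7.5 − 3.5)/7 = 4/7.
Midpoints: 53/14, 61/14, 69/14, 5.5, 85/14, 93/14, 101/14.
v(53/14) ≈ 44.067136, v(61/14) ≈ 78.033862, v(69/14) ≈ 138.181968, v(5.5) ≈ 244.691932, v(85/14) ≈ 433.299239, v(93/14) ≈ 767.284105, v(101/14) ≈ 1358.702819.
Sum = Δu · [v(53/14) + v(61/14) + v(69/14) + ...].
Sum ≈ 1751.006320.

1751.006320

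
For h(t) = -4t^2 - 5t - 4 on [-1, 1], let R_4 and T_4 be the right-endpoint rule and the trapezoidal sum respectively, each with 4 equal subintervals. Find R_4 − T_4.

-2.5

R_4 = -13.5.
T_4 = -11.
R_4 − T_4 = -2.5.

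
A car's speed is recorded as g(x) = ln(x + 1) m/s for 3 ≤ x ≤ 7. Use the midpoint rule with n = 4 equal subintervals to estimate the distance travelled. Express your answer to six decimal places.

Δx = (7 − 3)/4 = 1.
Midpoints: 3.5, 4.5, 5.5, 6.5.
g(3.5) ≈ 1.504077, g(4.5) ≈ 1.704748, g(5.5) ≈ 1.871802, g(6.5) ≈ 2.014903.
Sum = Δx · [g(3.5) + g(4.5) + g(5.5) + g(6.5)].
Sum ≈ 7.095531.

7.095531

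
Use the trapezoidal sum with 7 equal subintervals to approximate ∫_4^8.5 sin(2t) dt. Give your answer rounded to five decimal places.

Δt = (8.5 − 4)/7 = 9/14.
f(4) ≈ 0.98936, f(65/14) ≈ 0.13862, f(37/7) ≈ -0.91139, f(83/14) ≈ -0.65125, f(46/7) ≈ 0.54508, f(101/14) ≈ 0.95784, f(55/7) ≈ -0.00632, f(8.5) ≈ -0.96140.
T_7 = (Δt/2)·[f(t_0) + 2f(t_1) + ... + 2f(t_{6}) + f(t_7)].
Sum ≈ 0.05564.

0.05564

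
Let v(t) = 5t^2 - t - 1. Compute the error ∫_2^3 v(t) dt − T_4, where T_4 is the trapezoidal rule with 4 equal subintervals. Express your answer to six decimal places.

Exact integral: ∫_2^3 v(t) dt ≈ 28.16666667.
T_4 = 28.21875.
Error ≈ 28.16666667 − 28.21875 ≈ -0.052083.

-0.052083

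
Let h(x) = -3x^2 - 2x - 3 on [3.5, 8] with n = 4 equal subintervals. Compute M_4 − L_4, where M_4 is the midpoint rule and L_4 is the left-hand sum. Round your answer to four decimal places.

M_4 ≈ -532.951172.
L_4 = -444.83203125.
M_4 − L_4 ≈ -88.1191.

-88.1191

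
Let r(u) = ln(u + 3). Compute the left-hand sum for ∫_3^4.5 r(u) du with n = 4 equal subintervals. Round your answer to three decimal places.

2.819

Δu = (4.5 − 3)/4 = 0.375.
Left endpoints: 3, 3.375, 3.75, 4.125.
r(3) ≈ 1.792, r(3.375) ≈ 1.852, r(3.75) ≈ 1.910, r(4.125) ≈ 1.964.
Sum = Δu · [r(3) + r(3.375) + r(3.75) + r(4.125)].
Sum ≈ 2.819.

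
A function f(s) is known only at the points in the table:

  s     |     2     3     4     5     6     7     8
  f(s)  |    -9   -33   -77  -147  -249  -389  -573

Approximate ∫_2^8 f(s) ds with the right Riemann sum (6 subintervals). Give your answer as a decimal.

Δs = 1.
Sum = 1·[(-33) + (-77) + (-147) + (-249) + (-389) + (-573)] = -1468.

-1468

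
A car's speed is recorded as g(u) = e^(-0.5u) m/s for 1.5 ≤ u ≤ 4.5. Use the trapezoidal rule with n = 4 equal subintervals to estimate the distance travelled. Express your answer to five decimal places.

0.74252

Δu = (4.5 − 1.5)/4 = 0.75.
g(1.5) ≈ 0.47237, g(2.25) ≈ 0.32465, g(3) ≈ 0.22313, g(3.75) ≈ 0.15335, g(4.5) ≈ 0.10540.
T_4 = (Δu/2)·[g(u_0) + 2g(u_1) + 2g(u_2) + 2g(u_3) + g(u_4)].
Sum ≈ 0.74252.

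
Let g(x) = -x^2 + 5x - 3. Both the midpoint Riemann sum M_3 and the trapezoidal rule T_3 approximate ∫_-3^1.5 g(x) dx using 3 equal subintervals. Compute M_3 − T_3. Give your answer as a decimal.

M_3 = -39.65625.
T_3 = -42.1875.
M_3 − T_3 = 2.53125.

2.53125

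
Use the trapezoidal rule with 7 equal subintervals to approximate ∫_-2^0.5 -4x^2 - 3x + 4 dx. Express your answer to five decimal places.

4.57908

Δx = (0.5 − (-2))/7 = 5/14.
f(-2) = -6, f(-23/14) = -183/98, f(-9/7) = 61/49, f(-13/14) = 327/98, f(-4/7) = 216/49, f(-3/14) = 437/98, f(1/7) = 171/49, f(0.5) = 1.5.
T_7 = (Δx/2)·[f(x_0) + 2f(x_1) + ... + 2f(x_{6}) + f(x_7)].
Sum ≈ 4.57908.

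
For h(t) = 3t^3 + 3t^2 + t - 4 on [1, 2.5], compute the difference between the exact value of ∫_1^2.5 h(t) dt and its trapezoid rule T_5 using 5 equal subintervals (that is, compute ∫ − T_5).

-0.421875

Exact integral: ∫_1^2.5 h(t) dt = 39.796875.
T_5 = 40.21875.
Error = 39.796875 − 40.21875 = -0.421875.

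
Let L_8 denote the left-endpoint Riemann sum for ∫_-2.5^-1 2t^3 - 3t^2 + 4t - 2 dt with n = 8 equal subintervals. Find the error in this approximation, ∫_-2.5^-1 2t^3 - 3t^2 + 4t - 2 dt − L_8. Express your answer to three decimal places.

Exact integral: ∫_-2.5^-1 f(t) dt = -47.15625.
L_8 ≈ -52.05615.
Error ≈ -47.15625 − (-52.05615) ≈ 4.900.

4.900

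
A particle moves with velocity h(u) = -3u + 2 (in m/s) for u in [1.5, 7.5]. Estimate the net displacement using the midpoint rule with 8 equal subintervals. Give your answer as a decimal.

Δu = (7.5 − 1.5)/8 = 0.75.
Midpoints: 1.875, 2.625, 3.375, 4.125, 4.875, 5.625, 6.375, 7.125.
h(1.875) = -3.625, h(2.625) = -5.875, h(3.375) = -8.125, h(4.125) = -10.375, h(4.875) = -12.625, h(5.625) = -14.875, h(6.375) = -17.125, h(7.125) = -19.375.
Sum = Δu · [h(1.875) + h(2.625) + h(3.375) + ...].
Sum = -69.

-69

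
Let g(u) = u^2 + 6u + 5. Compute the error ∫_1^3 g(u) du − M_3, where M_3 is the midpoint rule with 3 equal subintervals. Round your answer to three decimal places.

0.074

Exact integral: ∫_1^3 g(u) du ≈ 42.66667.
M_3 ≈ 42.59259.
Error ≈ 42.66667 − 42.59259 ≈ 0.074.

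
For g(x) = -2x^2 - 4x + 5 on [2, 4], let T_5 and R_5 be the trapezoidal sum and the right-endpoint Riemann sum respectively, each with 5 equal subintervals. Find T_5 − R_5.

6.4

T_5 = -51.44.
R_5 = -57.84.
T_5 − R_5 = 6.4.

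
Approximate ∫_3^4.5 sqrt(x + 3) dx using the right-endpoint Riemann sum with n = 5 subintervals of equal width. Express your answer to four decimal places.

Δx = (4.5 − 3)/5 = 0.3.
Right endpoints: 3.3, 3.6, 3.9, 4.2, 4.5.
f(3.3) ≈ 2.5100, f(3.6) ≈ 2.5690, f(3.9) ≈ 2.6268, f(4.2) ≈ 2.6833, f(4.5) ≈ 2.7386.
Sum = Δx · [f(3.3) + f(3.6) + f(3.9) + f(4.2) + f(4.5)].
Sum ≈ 3.9383.

3.9383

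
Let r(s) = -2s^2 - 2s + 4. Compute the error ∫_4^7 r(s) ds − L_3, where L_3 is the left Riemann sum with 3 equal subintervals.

-35

Exact integral: ∫_4^7 r(s) ds = -207.
L_3 = -172.
Error = -207 − (-172) = -35.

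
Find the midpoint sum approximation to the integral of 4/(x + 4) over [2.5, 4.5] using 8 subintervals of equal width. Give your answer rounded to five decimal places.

Δx = (4.5 − 2.5)/8 = 0.25.
Midpoints: 2.625, 2.875, 3.125, 3.375, 3.625, 3.875, 4.125, 4.375.
f(2.625) = 32/53, f(2.875) = 32/55, f(3.125) = 32/57, f(3.375) = 32/59, f(3.625) = 32/61, f(3.875) = 32/63, f(4.125) = 32/65, f(4.375) = 32/67.
Sum = Δx · [f(2.625) + f(2.875) + f(3.125) + ...].
Sum ≈ 1.07295.

1.07295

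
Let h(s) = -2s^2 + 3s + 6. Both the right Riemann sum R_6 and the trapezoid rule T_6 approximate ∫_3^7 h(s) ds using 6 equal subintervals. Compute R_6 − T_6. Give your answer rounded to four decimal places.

-22.6667

R_6 ≈ -149.925926.
T_6 ≈ -127.259259.
R_6 − T_6 ≈ -22.6667.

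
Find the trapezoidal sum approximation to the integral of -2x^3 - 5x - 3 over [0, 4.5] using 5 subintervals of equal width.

-277.3575

Δx = (4.5 − 0)/5 = 0.9.
f(0) = -3, f(0.9) = -8.958, f(1.8) = -23.664, f(2.7) = -55.866, f(3.6) = -114.312, f(4.5) = -207.75.
T_5 = (Δx/2)·[f(x_0) + 2f(x_1) + ... + 2f(x_{4}) + f(x_5)].
Sum = -277.3575.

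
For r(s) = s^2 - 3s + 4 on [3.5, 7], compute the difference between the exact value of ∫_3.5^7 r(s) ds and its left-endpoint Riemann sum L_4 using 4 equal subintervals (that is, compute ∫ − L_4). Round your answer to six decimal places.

11.037760

Exact integral: ∫_3.5^7 r(s) ds ≈ 58.91666667.
L_4 = 47.87890625.
Error ≈ 58.91666667 − 47.87890625 ≈ 11.037760.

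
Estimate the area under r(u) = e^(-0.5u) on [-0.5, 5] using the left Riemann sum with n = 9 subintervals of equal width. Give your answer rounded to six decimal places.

2.789814

Δu = (5 − (-0.5))/9 = 11/18.
Left endpoints: -0.5, 1/9, 13/18, 4/3, 35/18, 23/9, 19/6, 34/9, 79/18.
r(-0.5) ≈ 1.284025, r(1/9) ≈ 0.945959, r(13/18) ≈ 0.696902, r(4/3) ≈ 0.513417, r(35/18) ≈ 0.378242, r(23/9) ≈ 0.278656, r(19/6) ≈ 0.205290, r(34/9) ≈ 0.151240, r(79/18) ≈ 0.111420.
Sum = Δu · [r(-0.5) + r(1/9) + r(13/18) + ...].
Sum ≈ 2.789814.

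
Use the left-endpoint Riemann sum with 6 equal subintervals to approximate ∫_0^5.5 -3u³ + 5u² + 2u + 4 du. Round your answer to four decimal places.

-217.5667

Δu = (5.5 − 0)/6 = 11/12.
Left endpoints: 0, 11/12, 11/6, 2.75, 11/3, 55/12.
f(0) = 4, f(11/12) = 1483/192, f(11/6) = 431/72, f(2.75) = -15.078125, f(11/3) = -208/3, f(55/12) = -98291/576.
Sum = Δu · [f(0) + f(11/12) + f(11/6) + ...].
Sum ≈ -217.5667.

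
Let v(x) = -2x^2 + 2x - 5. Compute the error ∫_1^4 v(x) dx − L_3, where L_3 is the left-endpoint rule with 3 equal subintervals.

-11

Exact integral: ∫_1^4 v(x) dx = -42.
L_3 = -31.
Error = -42 − (-31) = -11.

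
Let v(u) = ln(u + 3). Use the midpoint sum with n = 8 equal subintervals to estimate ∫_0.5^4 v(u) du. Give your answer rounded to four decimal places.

Δu = (4 − 0.5)/8 = 0.4375.
Midpoints: 0.71875, 1.15625, 1.59375, 2.03125, 2.46875, 2.90625, 3.34375, 3.78125.
v(0.71875) ≈ 1.3134, v(1.15625) ≈ 1.4246, v(1.59375) ≈ 1.5247, v(2.03125) ≈ 1.6157, v(2.46875) ≈ 1.6991, v(2.90625) ≈ 1.7760, v(3.34375) ≈ 1.8475, v(3.78125) ≈ 1.9142.
Sum = Δu · [v(0.71875) + v(1.15625) + v(1.59375) + ...].
Sum ≈ 5.7378.

5.7378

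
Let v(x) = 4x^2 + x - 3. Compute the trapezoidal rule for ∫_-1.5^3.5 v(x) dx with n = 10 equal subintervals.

Δx = (3.5 − (-1.5))/10 = 0.5.
v(-1.5) = 4.5, v(-1) = 0, v(-0.5) = -2.5, v(0) = -3, v(0.5) = -1.5, v(1) = 2, v(1.5) = 7.5, v(2) = 15, v(2.5) = 24.5, v(3) = 36, v(3.5) = 49.5.
T_10 = (Δx/2)·[v(x_0) + 2v(x_1) + ... + 2v(x_{9}) + v(x_10)].
Sum = 52.5.

52.5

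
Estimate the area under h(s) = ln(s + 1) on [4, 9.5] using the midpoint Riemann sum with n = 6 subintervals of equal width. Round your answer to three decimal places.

Δs = (9.5 − 4)/6 = 11/12.
Midpoints: 107/24, 5.375, 151/24, 173/24, 8.125, 217/24.
h(107/24) ≈ 1.697, h(5.375) ≈ 1.852, h(151/24) ≈ 1.987, h(173/24) ≈ 2.105, h(8.125) ≈ 2.211, h(217/24) ≈ 2.307.
Sum = Δs · [h(107/24) + h(5.375) + h(151/24) + ...].
Sum ≈ 11.146.

11.146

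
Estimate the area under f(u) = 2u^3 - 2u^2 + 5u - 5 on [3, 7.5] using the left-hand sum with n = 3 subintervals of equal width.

Δu = (7.5 − 3)/3 = 1.5.
Left endpoints: 3, 4.5, 6.
f(3) = 46, f(4.5) = 159.25, f(6) = 385.
Sum = Δu · [f(3) + f(4.5) + f(6)].
Sum = 885.375.

885.375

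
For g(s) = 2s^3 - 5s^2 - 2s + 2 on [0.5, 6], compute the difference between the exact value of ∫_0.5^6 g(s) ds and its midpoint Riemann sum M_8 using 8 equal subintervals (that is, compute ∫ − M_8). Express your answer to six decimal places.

3.141195

Exact integral: ∫_0.5^6 g(s) ds ≈ 263.42708333.
M_8 ≈ 260.28588867.
Error ≈ 263.42708333 − 260.28588867 ≈ 3.141195.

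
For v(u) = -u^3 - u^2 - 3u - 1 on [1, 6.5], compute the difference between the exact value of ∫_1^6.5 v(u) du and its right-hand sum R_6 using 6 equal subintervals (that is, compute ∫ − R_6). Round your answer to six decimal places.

Exact integral: ∫_1^6.5 v(u) du ≈ -604.59895833.
R_6 ≈ -765.91478588.
Error ≈ -604.59895833 − (-765.91478588) ≈ 161.315828.

161.315828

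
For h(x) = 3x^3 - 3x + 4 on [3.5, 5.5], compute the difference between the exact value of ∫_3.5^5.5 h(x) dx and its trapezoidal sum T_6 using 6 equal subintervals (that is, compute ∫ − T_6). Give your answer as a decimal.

-1.5

Exact integral: ∫_3.5^5.5 h(x) dx = 554.75.
T_6 = 556.25.
Error = 554.75 − 556.25 = -1.5.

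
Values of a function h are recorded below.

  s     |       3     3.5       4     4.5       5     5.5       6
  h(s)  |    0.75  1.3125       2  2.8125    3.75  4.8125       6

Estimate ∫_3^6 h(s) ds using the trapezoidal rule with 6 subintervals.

Δs = 0.5.
T_6 = (0.5/2)·[0.75 + 2·1.3125 + 2·2 + 2·2.8125 + 2·3.75 + 2·4.8125 + 6] = 9.03125.

9.03125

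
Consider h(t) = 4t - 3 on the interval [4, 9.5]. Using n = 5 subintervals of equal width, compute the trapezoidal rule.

Δt = (9.5 − 4)/5 = 1.1.
h(4) = 13, h(5.1) = 17.4, h(6.2) = 21.8, h(7.3) = 26.2, h(8.4) = 30.6, h(9.5) = 35.
T_5 = (Δt/2)·[h(t_0) + 2h(t_1) + ... + 2h(t_{4}) + h(t_5)].
Sum = 132.

132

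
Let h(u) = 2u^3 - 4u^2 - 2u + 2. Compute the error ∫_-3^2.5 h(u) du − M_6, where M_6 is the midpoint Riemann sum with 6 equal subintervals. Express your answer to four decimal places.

-2.1182

Exact integral: ∫_-3^2.5 h(u) du ≈ -64.052083.
M_6 ≈ -61.933883.
Error ≈ -64.052083 − (-61.933883) ≈ -2.1182.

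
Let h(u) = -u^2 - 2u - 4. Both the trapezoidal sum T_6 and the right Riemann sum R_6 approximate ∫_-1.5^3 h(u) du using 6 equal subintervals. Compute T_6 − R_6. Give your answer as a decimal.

5.90625

T_6 = -35.296875.
R_6 = -41.203125.
T_6 − R_6 = 5.90625.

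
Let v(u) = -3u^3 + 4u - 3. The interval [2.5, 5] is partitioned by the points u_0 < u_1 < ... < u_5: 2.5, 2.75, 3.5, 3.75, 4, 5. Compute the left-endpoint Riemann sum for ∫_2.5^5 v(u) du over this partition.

-295.71875

Subinterval widths: 0.25, 0.75, 0.25, 0.25, 1.
Left endpoints: 2.5, 2.75, 3.5, 3.75, 4.
v(2.5) = -39.875, v(2.75) = -54.390625, v(3.5) = -117.625, v(3.75) = -146.203125, v(4) = -179.
Sum = Σ Δu_i · v(u_i).
Sum = -295.71875.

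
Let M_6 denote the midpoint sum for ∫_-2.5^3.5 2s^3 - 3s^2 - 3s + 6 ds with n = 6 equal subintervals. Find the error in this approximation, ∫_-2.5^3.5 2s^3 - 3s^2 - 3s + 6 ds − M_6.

Exact integral: ∫_-2.5^3.5 f(s) ds = 24.
M_6 = 24.
Error = 24 − 24 = 0.

0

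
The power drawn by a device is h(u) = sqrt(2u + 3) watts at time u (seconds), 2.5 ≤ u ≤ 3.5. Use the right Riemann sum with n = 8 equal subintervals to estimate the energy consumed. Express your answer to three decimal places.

3.019

Δu = (3.5 − 2.5)/8 = 0.125.
Right endpoints: 2.625, 2.75, 2.875, 3, 3.125, 3.25, 3.375, 3.5.
h(2.625) ≈ 2.872, h(2.75) ≈ 2.915, h(2.875) ≈ 2.958, h(3) ≈ 3.000, h(3.125) ≈ 3.041, h(3.25) ≈ 3.082, h(3.375) ≈ 3.122, h(3.5) ≈ 3.162.
Sum = Δu · [h(2.625) + h(2.75) + h(2.875) + ...].
Sum ≈ 3.019.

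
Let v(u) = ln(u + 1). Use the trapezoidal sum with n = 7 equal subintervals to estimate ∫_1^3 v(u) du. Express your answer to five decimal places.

Δu = (3 − 1)/7 = 2/7.
v(1) ≈ 0.69315, v(9/7) ≈ 0.82668, v(11/7) ≈ 0.94446, v(13/7) ≈ 1.04982, v(15/7) ≈ 1.14513, v(17/7) ≈ 1.23214, v(19/7) ≈ 1.31219, v(3) ≈ 1.38629.
T_7 = (Δu/2)·[v(u_0) + 2v(u_1) + ... + 2v(u_{6}) + v(u_7)].
Sum ≈ 2.15718.

2.15718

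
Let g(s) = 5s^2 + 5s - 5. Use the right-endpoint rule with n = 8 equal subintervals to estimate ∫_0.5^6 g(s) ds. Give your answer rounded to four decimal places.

Δs = (6 − 0.5)/8 = 0.6875.
Right endpoints: 1.1875, 1.875, 2.5625, 3.25, 3.9375, 4.625, 5.3125, 6.
g(1.1875) = 7.98828125, g(1.875) = 21.953125, g(2.5625) = 40.64453125, g(3.25) = 64.0625, g(3.9375) = 92.20703125, g(4.625) = 125.078125, g(5.3125) = 162.67578125, g(6) = 205.
Sum = Δs · [g(1.1875) + g(1.875) + g(2.5625) + ...].
Sum ≈ 494.7314.

494.7314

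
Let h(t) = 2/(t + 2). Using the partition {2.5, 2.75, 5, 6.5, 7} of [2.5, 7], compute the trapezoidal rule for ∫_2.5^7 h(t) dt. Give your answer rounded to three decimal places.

Subinterval widths: 0.25, 2.25, 1.5, 0.5.
h(2.5) = 4/9, h(2.75) = 8/19, h(5) = 2/7, h(6.5) = 4/17, h(7) = 2/9.
On each subinterval the trapezoid contributes (Δt_i/2)·[h(t_{i-1}) + h(t_i)].
Sum ≈ 1.408.

1.408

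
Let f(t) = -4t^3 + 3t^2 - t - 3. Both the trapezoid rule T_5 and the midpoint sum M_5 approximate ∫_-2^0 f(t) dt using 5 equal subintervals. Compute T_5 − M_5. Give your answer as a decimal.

1.2

T_5 = 20.8.
M_5 = 19.6.
T_5 − M_5 = 1.2.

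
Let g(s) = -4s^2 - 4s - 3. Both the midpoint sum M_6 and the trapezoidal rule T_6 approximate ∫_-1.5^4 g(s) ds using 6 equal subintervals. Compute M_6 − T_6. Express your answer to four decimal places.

M_6 ≈ -132.292824.
T_6 ≈ -136.914352.
M_6 − T_6 ≈ 4.6215.

4.6215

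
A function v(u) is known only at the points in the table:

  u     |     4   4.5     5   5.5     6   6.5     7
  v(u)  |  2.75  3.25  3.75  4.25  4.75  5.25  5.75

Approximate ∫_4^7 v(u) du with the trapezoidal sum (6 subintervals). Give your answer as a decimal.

12.75

Δu = 0.5.
T_6 = (0.5/2)·[2.75 + 2·3.25 + 2·3.75 + 2·4.25 + 2·4.75 + 2·5.25 + 5.75] = 12.75.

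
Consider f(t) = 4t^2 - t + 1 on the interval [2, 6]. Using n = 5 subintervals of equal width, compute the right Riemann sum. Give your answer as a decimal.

316.64

Δt = (6 − 2)/5 = 0.8.
Right endpoints: 2.8, 3.6, 4.4, 5.2, 6.
f(2.8) = 29.56, f(3.6) = 49.24, f(4.4) = 74.04, f(5.2) = 103.96, f(6) = 139.
Sum = Δt · [f(2.8) + f(3.6) + f(4.4) + f(5.2) + f(6)].
Sum = 316.64.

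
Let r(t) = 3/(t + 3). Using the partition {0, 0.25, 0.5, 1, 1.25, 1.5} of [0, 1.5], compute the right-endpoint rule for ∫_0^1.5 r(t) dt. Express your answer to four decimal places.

1.1632

Subinterval widths: 0.25, 0.25, 0.5, 0.25, 0.25.
Right endpoints: 0.25, 0.5, 1, 1.25, 1.5.
r(0.25) = 12/13, r(0.5) = 6/7, r(1) = 0.75, r(1.25) = 12/17, r(1.5) = 2/3.
Sum = Σ Δt_i · r(t_i).
Sum ≈ 1.1632.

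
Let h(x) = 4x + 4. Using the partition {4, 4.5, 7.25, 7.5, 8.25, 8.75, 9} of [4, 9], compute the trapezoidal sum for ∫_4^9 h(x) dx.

150

Subinterval widths: 0.5, 2.75, 0.25, 0.75, 0.5, 0.25.
h(4) = 20, h(4.5) = 22, h(7.25) = 33, h(7.5) = 34, h(8.25) = 37, h(8.75) = 39, h(9) = 40.
On each subinterval the trapezoid contributes (Δx_i/2)·[h(x_{i-1}) + h(x_i)].
Sum = 150.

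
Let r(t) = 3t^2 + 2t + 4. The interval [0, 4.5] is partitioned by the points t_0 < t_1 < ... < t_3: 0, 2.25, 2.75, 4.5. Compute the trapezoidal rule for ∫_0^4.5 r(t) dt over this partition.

Subinterval widths: 2.25, 0.5, 1.75.
r(0) = 4, r(2.25) = 23.6875, r(2.75) = 32.1875, r(4.5) = 73.75.
On each subinterval the trapezoid contributes (Δt_i/2)·[r(t_{i-1}) + r(t_i)].
Sum = 137.8125.

137.8125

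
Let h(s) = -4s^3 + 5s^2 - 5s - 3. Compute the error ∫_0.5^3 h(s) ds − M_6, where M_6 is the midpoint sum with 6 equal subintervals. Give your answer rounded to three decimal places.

-0.579

Exact integral: ∫_0.5^3 h(s) ds ≈ -65.52083.
M_6 ≈ -64.94213.
Error ≈ -65.52083 − (-64.94213) ≈ -0.579.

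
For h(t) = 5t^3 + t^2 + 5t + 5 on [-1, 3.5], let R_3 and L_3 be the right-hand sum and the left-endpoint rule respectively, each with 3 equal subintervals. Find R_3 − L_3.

379.6875

R_3 = 474.75.
L_3 = 95.0625.
R_3 − L_3 = 379.6875.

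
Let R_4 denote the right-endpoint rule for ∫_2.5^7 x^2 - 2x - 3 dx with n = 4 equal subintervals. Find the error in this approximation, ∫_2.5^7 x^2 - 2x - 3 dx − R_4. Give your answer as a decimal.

-19.93359375

Exact integral: ∫_2.5^7 f(x) dx = 52.875.
R_4 = 72.80859375.
Error = 52.875 − 72.80859375 = -19.93359375.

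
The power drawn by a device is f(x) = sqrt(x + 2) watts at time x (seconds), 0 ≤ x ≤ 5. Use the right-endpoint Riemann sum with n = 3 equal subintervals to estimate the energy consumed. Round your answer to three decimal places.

Δx = (5 − 0)/3 = 5/3.
Right endpoints: 5/3, 10/3, 5.
f(5/3) ≈ 1.915, f(10/3) ≈ 2.309, f(5) ≈ 2.646.
Sum = Δx · [f(5/3) + f(10/3) + f(5)].
Sum ≈ 11.450.

11.450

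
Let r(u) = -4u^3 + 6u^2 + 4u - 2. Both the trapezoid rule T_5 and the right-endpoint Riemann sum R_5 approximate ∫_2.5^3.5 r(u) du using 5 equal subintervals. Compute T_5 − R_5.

6.9

T_5 = -46.7.
R_5 = -53.6.
T_5 − R_5 = 6.9.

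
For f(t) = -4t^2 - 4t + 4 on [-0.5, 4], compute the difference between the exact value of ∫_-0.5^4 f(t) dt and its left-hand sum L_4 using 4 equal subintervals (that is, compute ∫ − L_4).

-41.765625

Exact integral: ∫_-0.5^4 f(t) dt = -99.
L_4 = -57.234375.
Error = -99 − (-57.234375) = -41.765625.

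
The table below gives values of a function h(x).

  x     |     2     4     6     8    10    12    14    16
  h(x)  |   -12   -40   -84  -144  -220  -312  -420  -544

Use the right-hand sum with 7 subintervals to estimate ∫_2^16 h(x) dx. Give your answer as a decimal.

Δx = 2.
Sum = 2·[(-40) + (-84) + (-144) + (-220) + (-312) + (-420) + (-544)] = -3528.

-3528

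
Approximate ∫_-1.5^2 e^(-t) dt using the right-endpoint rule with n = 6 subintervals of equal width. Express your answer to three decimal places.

Δt = (2 − (-1.5))/6 = 7/12.
Right endpoints: -11/12, -1/3, 0.25, 5/6, 17/12, 2.
f(-11/12) ≈ 2.501, f(-1/3) ≈ 1.396, f(0.25) ≈ 0.779, f(5/6) ≈ 0.435, f(17/12) ≈ 0.243, f(2) ≈ 0.135.
Sum = Δt · [f(-11/12) + f(-1/3) + f(0.25) + ...].
Sum ≈ 3.201.

3.201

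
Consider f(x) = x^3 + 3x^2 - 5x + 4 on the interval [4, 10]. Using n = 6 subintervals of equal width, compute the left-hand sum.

Δx = (10 − 4)/6 = 1.
Left endpoints: 4, 5, 6, 7, 8, 9.
f(4) = 96, f(5) = 179, f(6) = 298, f(7) = 459, f(8) = 668, f(9) = 931.
Sum = Δx · [f(4) + f(5) + f(6) + ...].
Sum = 2631.

2631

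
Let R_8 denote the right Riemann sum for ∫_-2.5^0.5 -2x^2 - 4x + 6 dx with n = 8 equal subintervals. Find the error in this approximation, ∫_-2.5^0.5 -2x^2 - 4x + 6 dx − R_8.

0.140625

Exact integral: ∫_-2.5^0.5 f(x) dx = 19.5.
R_8 = 19.359375.
Error = 19.5 − 19.359375 = 0.140625.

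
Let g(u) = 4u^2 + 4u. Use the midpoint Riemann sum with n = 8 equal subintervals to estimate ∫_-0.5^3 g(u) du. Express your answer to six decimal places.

53.443359

Δu = (3 − (-0.5))/8 = 0.4375.
Midpoints: -0.28125, 0.15625, 0.59375, 1.03125, 1.46875, 1.90625, 2.34375, 2.78125.
g(-0.28125) = -0.80859375, g(0.15625) = 0.72265625, g(0.59375) = 3.78515625, g(1.03125) = 8.37890625, g(1.46875) = 14.50390625, g(1.90625) = 22.16015625, g(2.34375) = 31.34765625, g(2.78125) = 42.06640625.
Sum = Δu · [g(-0.28125) + g(0.15625) + g(0.59375) + ...].
Sum ≈ 53.443359.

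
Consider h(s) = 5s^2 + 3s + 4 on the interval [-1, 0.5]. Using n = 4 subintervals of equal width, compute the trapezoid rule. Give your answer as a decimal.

Δs = (0.5 − (-1))/4 = 0.375.
h(-1) = 6, h(-0.625) = 4.078125, h(-0.25) = 3.5625, h(0.125) = 4.453125, h(0.5) = 6.75.
T_4 = (Δs/2)·[h(s_0) + 2h(s_1) + 2h(s_2) + 2h(s_3) + h(s_4)].
Sum = 6.92578125.

6.92578125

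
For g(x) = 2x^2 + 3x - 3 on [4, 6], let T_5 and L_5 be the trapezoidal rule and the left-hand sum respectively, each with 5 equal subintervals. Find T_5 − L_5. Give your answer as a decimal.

9.2

T_5 = 125.44.
L_5 = 116.24.
T_5 − L_5 = 9.2.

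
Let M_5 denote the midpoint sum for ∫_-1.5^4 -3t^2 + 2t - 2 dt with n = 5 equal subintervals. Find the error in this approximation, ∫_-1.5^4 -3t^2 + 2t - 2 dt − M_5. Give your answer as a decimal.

-1.66375

Exact integral: ∫_-1.5^4 f(t) dt = -64.625.
M_5 = -62.96125.
Error = -64.625 − (-62.96125) = -1.66375.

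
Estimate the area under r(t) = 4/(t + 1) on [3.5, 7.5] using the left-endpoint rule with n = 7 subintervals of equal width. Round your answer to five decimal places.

2.66733

Δt = (7.5 − 3.5)/7 = 4/7.
Left endpoints: 3.5, 57/14, 65/14, 73/14, 81/14, 89/14, 97/14.
r(3.5) = 8/9, r(57/14) = 56/71, r(65/14) = 56/79, r(73/14) = 56/87, r(81/14) = 56/95, r(89/14) = 56/103, r(97/14) = 56/111.
Sum = Δt · [r(3.5) + r(57/14) + r(65/14) + ...].
Sum ≈ 2.66733.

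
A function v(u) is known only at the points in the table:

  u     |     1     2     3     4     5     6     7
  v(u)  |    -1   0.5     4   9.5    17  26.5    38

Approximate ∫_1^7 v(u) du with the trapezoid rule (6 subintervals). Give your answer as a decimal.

Δu = 1.
T_6 = (1/2)·[(-1) + 2·0.5 + 2·4 + 2·9.5 + 2·17 + 2·26.5 + 38] = 76.

76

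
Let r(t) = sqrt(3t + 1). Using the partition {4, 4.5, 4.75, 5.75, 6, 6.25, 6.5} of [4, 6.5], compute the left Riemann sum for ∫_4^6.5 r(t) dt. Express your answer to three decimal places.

Subinterval widths: 0.5, 0.25, 1, 0.25, 0.25, 0.25.
Left endpoints: 4, 4.5, 4.75, 5.75, 6, 6.25.
r(4) ≈ 3.606, r(4.5) ≈ 3.808, r(4.75) ≈ 3.905, r(5.75) ≈ 4.272, r(6) ≈ 4.359, r(6.25) ≈ 4.444.
Sum = Σ Δt_i · r(t_i).
Sum ≈ 9.929.

9.929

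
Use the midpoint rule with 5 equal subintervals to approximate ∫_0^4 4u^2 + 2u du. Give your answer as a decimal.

Δu = (4 − 0)/5 = 0.8.
Midpoints: 0.4, 1.2, 2, 2.8, 3.6.
f(0.4) = 1.44, f(1.2) = 8.16, f(2) = 20, f(2.8) = 36.96, f(3.6) = 59.04.
Sum = Δu · [f(0.4) + f(1.2) + f(2) + f(2.8) + f(3.6)].
Sum = 100.48.

100.48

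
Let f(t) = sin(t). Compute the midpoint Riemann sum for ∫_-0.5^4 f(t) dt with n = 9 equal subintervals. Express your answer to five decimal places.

1.54729

Δt = (4 − (-0.5))/9 = 0.5.
Midpoints: -0.25, 0.25, 0.75, 1.25, 1.75, 2.25, 2.75, 3.25, 3.75.
f(-0.25) ≈ -0.24740, f(0.25) ≈ 0.24740, f(0.75) ≈ 0.68164, f(1.25) ≈ 0.94898, f(1.75) ≈ 0.98399, f(2.25) ≈ 0.77807, f(2.75) ≈ 0.38166, f(3.25) ≈ -0.10820, f(3.75) ≈ -0.57156.
Sum = Δt · [f(-0.25) + f(0.25) + f(0.75) + ...].
Sum ≈ 1.54729.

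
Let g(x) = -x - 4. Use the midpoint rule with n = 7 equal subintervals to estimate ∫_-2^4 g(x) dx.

-30

Δx = (4 − (-2))/7 = 6/7.
Midpoints: -11/7, -5/7, 1/7, 1, 13/7, 19/7, 25/7.
g(-11/7) = -17/7, g(-5/7) = -23/7, g(1/7) = -29/7, g(1) = -5, g(13/7) = -41/7, g(19/7) = -47/7, g(25/7) = -53/7.
Sum = Δx · [g(-11/7) + g(-5/7) + g(1/7) + ...].
Sum = -30.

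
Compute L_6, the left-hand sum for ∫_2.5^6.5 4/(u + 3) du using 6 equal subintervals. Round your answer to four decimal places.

2.2915

Δu = (6.5 − 2.5)/6 = 2/3.
Left endpoints: 2.5, 19/6, 23/6, 4.5, 31/6, 35/6.
f(2.5) = 8/11, f(19/6) = 24/37, f(23/6) = 24/41, f(4.5) = 8/15, f(31/6) = 24/49, f(35/6) = 24/53.
Sum = Δu · [f(2.5) + f(19/6) + f(23/6) + ...].
Sum ≈ 2.2915.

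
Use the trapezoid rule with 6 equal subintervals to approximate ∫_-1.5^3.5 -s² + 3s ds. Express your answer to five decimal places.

-0.99537

Δs = (3.5 − (-1.5))/6 = 5/6.
f(-1.5) = -6.75, f(-2/3) = -22/9, f(1/6) = 17/36, f(1) = 2, f(11/6) = 77/36, f(8/3) = 8/9, f(3.5) = -1.75.
T_6 = (Δs/2)·[f(s_0) + 2f(s_1) + ... + 2f(s_{5}) + f(s_6)].
Sum ≈ -0.99537.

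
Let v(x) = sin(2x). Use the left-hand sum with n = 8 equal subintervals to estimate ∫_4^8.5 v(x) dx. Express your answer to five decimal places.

0.60650

Δx = (8.5 − 4)/8 = 0.5625.
Left endpoints: 4, 4.5625, 5.125, 5.6875, 6.25, 6.8125, 7.375, 7.9375.
v(4) ≈ 0.98936, v(4.5625) ≈ 0.29531, v(5.125) ≈ -0.73470, v(5.6875) ≈ -0.92888, v(6.25) ≈ -0.06632, v(6.8125) ≈ 0.87168, v(7.375) ≈ 0.81802, v(7.9375) ≈ -0.16626.
Sum = Δx · [v(4) + v(4.5625) + v(5.125) + ...].
Sum ≈ 0.60650.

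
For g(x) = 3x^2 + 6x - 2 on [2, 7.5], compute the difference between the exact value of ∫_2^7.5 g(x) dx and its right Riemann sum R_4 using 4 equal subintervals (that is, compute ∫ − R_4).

-135.65234375

Exact integral: ∫_2^7.5 g(x) dx = 559.625.
R_4 = 695.27734375.
Error = 559.625 − 695.27734375 = -135.65234375.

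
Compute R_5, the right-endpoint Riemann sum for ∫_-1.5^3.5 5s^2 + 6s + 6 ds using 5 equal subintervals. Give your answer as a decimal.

181.25

Δs = (3.5 − (-1.5))/5 = 1.
Right endpoints: -0.5, 0.5, 1.5, 2.5, 3.5.
f(-0.5) = 4.25, f(0.5) = 10.25, f(1.5) = 26.25, f(2.5) = 52.25, f(3.5) = 88.25.
Sum = Δs · [f(-0.5) + f(0.5) + f(1.5) + f(2.5) + f(3.5)].
Sum = 181.25.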